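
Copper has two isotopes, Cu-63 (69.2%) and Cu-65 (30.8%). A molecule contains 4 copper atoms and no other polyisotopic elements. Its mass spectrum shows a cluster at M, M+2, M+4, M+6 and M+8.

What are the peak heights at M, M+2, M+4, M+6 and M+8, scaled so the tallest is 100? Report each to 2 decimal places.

Expanding (0.692 + 0.308)^4:
P(M) = 0.692^4 = 0.229311
P(M+2) = 4 × 0.692^3 × 0.308^1 = 0.408253
P(M+4) = 6 × 0.692^2 × 0.308^2 = 0.272562
P(M+6) = 4 × 0.692^1 × 0.308^3 = 0.080876
P(M+8) = 0.308^4 = 0.008999
The M+2 peak is largest (0.408253); scaling to 100 gives 56.17 : 100.00 : 66.76 : 19.81 : 2.20.

56.17 : 100.00 : 66.76 : 19.81 : 2.20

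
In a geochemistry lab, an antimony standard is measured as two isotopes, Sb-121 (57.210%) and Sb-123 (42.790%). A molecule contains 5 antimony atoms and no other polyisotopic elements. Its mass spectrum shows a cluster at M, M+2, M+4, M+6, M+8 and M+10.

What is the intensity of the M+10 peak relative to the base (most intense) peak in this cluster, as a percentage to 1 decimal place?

(0.57210 + 0.42790)^5 gives M 0.0613, M+2 0.2292, M+4 0.3428, M+6 0.2564, M+8 0.0959, M+10 0.0143; the largest is M+4.
P(M+4) = C(5,2) × 0.57210^3 × 0.42790^2 = 10 × 0.18724742 × 0.18309841 = 0.342847 (base)
P(M+10) = C(5,5) × 0.57210^0 × 0.42790^5 = 1 × 1.0000 × 0.01434536 = 0.014345
Relative intensity = 0.014345 / 0.342847 × 100 = 4.2

4.2%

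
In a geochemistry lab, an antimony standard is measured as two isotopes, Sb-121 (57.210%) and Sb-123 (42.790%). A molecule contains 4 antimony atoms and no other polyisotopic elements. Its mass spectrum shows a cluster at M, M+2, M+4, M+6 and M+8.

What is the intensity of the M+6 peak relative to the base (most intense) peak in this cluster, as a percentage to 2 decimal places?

49.86%

Term probabilities: M 0.1071, M+2 0.3205, M+4 0.3596, M+6 0.1793, M+8 0.0335. Base peak = M+4.
P(M+4) = C(4,2) × 0.57210^2 × 0.42790^2 = 6 × 0.32729841 × 0.18309841 = 0.359567 (base)
P(M+6) = C(4,3) × 0.57210^1 × 0.42790^3 = 4 × 0.5721 × 0.07834781 = 0.179291
Relative intensity = 0.179291 / 0.359567 × 100 = 49.86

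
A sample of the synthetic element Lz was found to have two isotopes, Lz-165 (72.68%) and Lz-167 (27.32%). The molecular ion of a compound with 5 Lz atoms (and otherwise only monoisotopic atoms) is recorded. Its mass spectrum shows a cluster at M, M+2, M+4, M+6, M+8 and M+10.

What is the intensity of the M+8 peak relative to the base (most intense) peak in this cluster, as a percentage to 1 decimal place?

(0.7268 + 0.2732)^5 gives M 0.2028, M+2 0.3812, M+4 0.2866, M+6 0.1077, M+8 0.0202, M+10 0.0015; the largest is M+2.
P(M+2) = C(5,1) × 0.7268^4 × 0.2732^1 = 5 × 0.27903564 × 0.2732 = 0.381163 (base)
P(M+8) = C(5,4) × 0.7268^1 × 0.2732^4 = 5 × 0.7268 × 0.00557087 = 0.020245
Relative intensity = 0.020245 / 0.381163 × 100 = 5.3

5.3%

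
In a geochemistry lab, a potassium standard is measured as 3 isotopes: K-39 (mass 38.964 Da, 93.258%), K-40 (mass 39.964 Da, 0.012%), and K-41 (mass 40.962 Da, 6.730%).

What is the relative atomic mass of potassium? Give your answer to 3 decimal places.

Ar = Σ fᵢ·mᵢ = 0.93258 × 38.964 + 0.00012 × 39.964 + 0.06730 × 40.962
= 36.3370 + 0.0048 + 2.7567 = 39.0985 Da

39.099 Da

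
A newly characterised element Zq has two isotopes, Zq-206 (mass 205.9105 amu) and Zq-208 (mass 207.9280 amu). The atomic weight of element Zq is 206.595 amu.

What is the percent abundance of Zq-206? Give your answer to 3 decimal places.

With x = fraction of Zq-206 (so Zq-208 is 1 − x):
205.9105·x + 207.9280·(1 − x) = 206.595
(205.9105 − 207.9280)·x = 206.595 − 207.9280
x = -1.3330 / -2.0175 = 0.66072 → 66.072% Zq-206, 33.928% Zq-208.

66.072%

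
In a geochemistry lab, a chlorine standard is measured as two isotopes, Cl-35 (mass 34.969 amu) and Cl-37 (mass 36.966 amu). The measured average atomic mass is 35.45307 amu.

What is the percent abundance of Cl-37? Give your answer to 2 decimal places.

With x = fraction of Cl-35 (so Cl-37 is 1 − x):
34.969·x + 36.966·(1 − x) = 35.45307
(34.969 − 36.966)·x = 35.45307 − 36.966
x = -1.51293 / -1.997 = 0.75760 → 75.76% Cl-35, 24.24% Cl-37.

24.24%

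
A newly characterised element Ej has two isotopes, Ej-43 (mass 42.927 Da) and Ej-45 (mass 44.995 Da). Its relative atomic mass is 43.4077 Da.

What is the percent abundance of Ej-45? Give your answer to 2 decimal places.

23.24%

Writing the weighted mean with unknown fraction x of Ej-43:
42.927·x + 44.995·(1 − x) = 43.4077
(42.927 − 44.995)·x = 43.4077 − 44.995
x = -1.5873 / -2.068 = 0.76755 → 76.76% Ej-43, 23.24% Ej-45.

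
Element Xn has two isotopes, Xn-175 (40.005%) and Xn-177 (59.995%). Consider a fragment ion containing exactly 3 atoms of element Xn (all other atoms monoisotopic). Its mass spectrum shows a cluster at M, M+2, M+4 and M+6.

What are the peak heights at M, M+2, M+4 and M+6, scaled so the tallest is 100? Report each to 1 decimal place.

14.8 : 66.7 : 100.0 : 50.0

The 3 Xn atoms are independent, so intensities follow the terms of (0.40005 + 0.59995)^3.
P(M) = 0.40005^3 = 0.064024
P(M+2) = 3 × 0.40005^2 × 0.59995^1 = 0.288048
P(M+4) = 3 × 0.40005^1 × 0.59995^2 = 0.431982
P(M+6) = 0.59995^3 = 0.215946
The M+4 peak is largest (0.431982); scaling to 100 gives 14.8 : 66.7 : 100.0 : 50.0.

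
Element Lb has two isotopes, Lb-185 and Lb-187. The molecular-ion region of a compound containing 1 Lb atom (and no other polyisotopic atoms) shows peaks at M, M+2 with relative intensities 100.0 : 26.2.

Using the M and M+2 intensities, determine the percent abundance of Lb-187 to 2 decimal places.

20.76%

Let p = fractional abundance of Lb-185. I(M+2)/I(M) = [C(1,1)·p^0·(1−p)] / p^1 = 1·(1−p)/p = 26.2/100.0 = 0.2620
(1−p)/p = 0.2620/1 = 0.2620  ⇒  p = 1/(1 + 0.2620) = 0.7924
Lb-185: 79.24%, Lb-187: 20.76%.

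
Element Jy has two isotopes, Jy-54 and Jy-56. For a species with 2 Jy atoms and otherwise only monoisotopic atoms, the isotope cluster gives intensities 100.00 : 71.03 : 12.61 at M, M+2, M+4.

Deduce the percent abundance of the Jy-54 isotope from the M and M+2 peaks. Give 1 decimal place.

73.8%

Write p for the Jy-54 fraction. I(M+2)/I(M) = [C(2,1)·p^1·(1−p)] / p^2 = 2·(1−p)/p = 71.03/100.00 = 0.7103
(1−p)/p = 0.7103/2 = 0.3552  ⇒  p = 1/(1 + 0.3552) = 0.7379
Jy-54: 73.8%, Jy-56: 26.2%.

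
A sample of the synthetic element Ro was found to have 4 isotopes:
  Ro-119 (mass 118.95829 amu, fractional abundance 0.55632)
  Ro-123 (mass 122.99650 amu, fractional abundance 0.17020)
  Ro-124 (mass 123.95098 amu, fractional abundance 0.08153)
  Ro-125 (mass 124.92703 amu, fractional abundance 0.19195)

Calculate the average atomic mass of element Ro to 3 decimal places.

121.198 amu

The abundance-weighted mean is 0.55632 × 118.95829 + 0.17020 × 122.99650 + 0.08153 × 123.95098 + 0.19195 × 124.92703
= 66.178876 + 20.934004 + 10.105723 + 23.979743 = 121.198346 amu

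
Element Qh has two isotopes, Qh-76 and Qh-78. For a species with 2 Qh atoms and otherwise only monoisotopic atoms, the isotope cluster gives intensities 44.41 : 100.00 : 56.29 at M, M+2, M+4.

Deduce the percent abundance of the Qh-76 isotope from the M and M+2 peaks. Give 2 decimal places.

47.04%

If p is the fraction of Qh that is Qh-76, then I(M+2)/I(M) = [C(2,1)·p^1·(1−p)] / p^2 = 2·(1−p)/p = 100.00/44.41 = 2.2517
(1−p)/p = 2.2517/2 = 1.1259  ⇒  p = 1/(1 + 1.1259) = 0.4704
Qh-76: 47.04%, Qh-78: 52.96%.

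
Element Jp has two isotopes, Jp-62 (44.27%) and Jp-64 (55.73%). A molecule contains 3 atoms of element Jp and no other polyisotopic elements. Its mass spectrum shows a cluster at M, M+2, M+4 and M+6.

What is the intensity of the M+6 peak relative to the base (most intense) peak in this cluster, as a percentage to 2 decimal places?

41.96%

Term probabilities: M 0.0868, M+2 0.3277, M+4 0.4125, M+6 0.1731. Base peak = M+4.
P(M+4) = C(3,2) × 0.4427^1 × 0.5573^2 = 3 × 0.4427 × 0.31058329 = 0.412486 (base)
P(M+6) = C(3,3) × 0.4427^0 × 0.5573^3 = 1 × 1.0000 × 0.17308807 = 0.173088
Relative intensity = 0.173088 / 0.412486 × 100 = 41.96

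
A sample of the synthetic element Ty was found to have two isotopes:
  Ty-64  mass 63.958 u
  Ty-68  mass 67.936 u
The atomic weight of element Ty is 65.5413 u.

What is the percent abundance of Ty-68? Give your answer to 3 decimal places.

With x = fraction of Ty-64 (so Ty-68 is 1 − x):
63.958·x + 67.936·(1 − x) = 65.5413
(63.958 − 67.936)·x = 65.5413 − 67.936
x = -2.3947 / -3.978 = 0.60199 → 60.199% Ty-64, 39.801% Ty-68.

39.801%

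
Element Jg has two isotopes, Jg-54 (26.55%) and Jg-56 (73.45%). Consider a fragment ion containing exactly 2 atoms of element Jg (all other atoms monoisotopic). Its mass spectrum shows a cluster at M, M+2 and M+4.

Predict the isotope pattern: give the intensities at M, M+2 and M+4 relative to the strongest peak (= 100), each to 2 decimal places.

Expanding (0.2655 + 0.7345)^2:
P(M) = 0.2655^2 = 0.070490
P(M+2) = 2 × 0.2655^1 × 0.7345^1 = 0.390019
P(M+4) = 0.7345^2 = 0.539490
The M+4 peak is largest (0.539490); scaling to 100 gives 13.07 : 72.29 : 100.00.

13.07 : 72.29 : 100.00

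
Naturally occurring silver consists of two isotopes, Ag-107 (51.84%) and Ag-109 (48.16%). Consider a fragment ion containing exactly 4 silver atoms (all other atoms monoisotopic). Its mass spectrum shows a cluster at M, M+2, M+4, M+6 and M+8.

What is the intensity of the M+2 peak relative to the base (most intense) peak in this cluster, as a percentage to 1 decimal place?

Binomial terms of (0.5184 + 0.4816)^4: M 0.0722, M+2 0.2684, M+4 0.3740, M+6 0.2316, M+8 0.0538 → M+4 is the base peak.
P(M+4) = C(4,2) × 0.5184^2 × 0.4816^2 = 6 × 0.26873856 × 0.23193856 = 0.373985 (base)
P(M+2) = C(4,1) × 0.5184^3 × 0.4816^1 = 4 × 0.13931407 × 0.4816 = 0.268375
Relative intensity = 0.268375 / 0.373985 × 100 = 71.8

71.8%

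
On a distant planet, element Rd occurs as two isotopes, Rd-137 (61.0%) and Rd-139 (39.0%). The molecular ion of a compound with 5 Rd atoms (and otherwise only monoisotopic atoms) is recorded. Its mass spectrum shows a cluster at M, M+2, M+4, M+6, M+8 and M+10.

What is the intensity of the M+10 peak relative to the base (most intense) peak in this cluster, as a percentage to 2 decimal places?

(0.610 + 0.390)^5 gives M 0.0845, M+2 0.2700, M+4 0.3452, M+6 0.2207, M+8 0.0706, M+10 0.0090; the largest is M+4.
P(M+4) = C(5,2) × 0.610^3 × 0.390^2 = 10 × 0.226981 × 0.1521 = 0.345238 (base)
P(M+10) = C(5,5) × 0.610^0 × 0.390^5 = 1 × 1.0000 × 0.00902242 = 0.009022
Relative intensity = 0.009022 / 0.345238 × 100 = 2.61

2.61%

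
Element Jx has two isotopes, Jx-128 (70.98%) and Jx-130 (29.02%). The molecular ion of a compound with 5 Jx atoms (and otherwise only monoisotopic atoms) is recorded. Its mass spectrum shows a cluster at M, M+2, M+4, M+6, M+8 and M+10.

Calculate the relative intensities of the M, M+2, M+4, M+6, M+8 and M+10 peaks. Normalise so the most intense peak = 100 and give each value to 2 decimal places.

48.92 : 100.00 : 81.77 : 33.43 : 6.83 : 0.56

The 5 Jx atoms are independent, so intensities follow the terms of (0.7098 + 0.2902)^5.
P(M) = 0.7098^5 = 0.180169
P(M+2) = 5 × 0.7098^4 × 0.2902^1 = 0.368308
P(M+4) = 10 × 0.7098^3 × 0.2902^2 = 0.301164
P(M+6) = 10 × 0.7098^2 × 0.2902^3 = 0.123130
P(M+8) = 5 × 0.7098^1 × 0.2902^4 = 0.025171
P(M+10) = 0.2902^5 = 0.002058
The M+2 peak is largest (0.368308); scaling to 100 gives 48.92 : 100.00 : 81.77 : 33.43 : 6.83 : 0.56.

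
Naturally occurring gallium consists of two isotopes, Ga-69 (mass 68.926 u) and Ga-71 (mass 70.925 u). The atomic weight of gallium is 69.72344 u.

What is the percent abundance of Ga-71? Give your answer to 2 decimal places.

39.89%

Writing the weighted mean with unknown fraction x of Ga-69:
68.926·x + 70.925·(1 − x) = 69.72344
(68.926 − 70.925)·x = 69.72344 − 70.925
x = -1.20156 / -1.999 = 0.60108 → 60.11% Ga-69, 39.89% Ga-71.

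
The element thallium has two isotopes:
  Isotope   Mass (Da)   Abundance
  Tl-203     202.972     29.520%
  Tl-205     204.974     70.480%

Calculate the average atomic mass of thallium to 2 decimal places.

204.38 Da

Weight each isotope mass by its fractional abundance: 0.29520 × 202.972 + 0.70480 × 204.974
= 59.9173 + 144.4657 = 204.3830 Da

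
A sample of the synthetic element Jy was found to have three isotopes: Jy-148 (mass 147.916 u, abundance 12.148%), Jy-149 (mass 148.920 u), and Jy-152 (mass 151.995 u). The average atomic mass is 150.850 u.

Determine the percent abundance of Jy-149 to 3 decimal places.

The remaining 87.852% is split between Jy-149 (fraction x) and Jy-152 (fraction 0.87852 − x).
Substituting: 148.920x + 151.995(0.87852 − x) = 132.88116432
(148.920 − 151.995)x = -0.64948308  ⇒  x = 0.21121, y = 0.66731
Jy-149: 21.121%, Jy-152: 66.731%.

21.121%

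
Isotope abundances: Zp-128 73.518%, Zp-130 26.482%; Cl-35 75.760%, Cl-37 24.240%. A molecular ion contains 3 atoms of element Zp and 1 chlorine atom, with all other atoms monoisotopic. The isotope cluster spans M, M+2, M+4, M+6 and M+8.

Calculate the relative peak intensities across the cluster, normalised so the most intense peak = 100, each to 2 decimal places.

Element Zp pattern (n=3): 0.39735717 : 0.42939739 : 0.15467371 : 0.01857173
Chlorine pattern (n=1): 0.7576 : 0.2424
Convolve the two distributions (both contribute in 2-u steps):
  M: 0.39735717×0.7576 = 0.301038
  M+2: 0.39735717×0.2424 + 0.42939739×0.7576 = 0.421631
  M+4: 0.42939739×0.2424 + 0.15467371×0.7576 = 0.221267
  M+6: 0.15467371×0.2424 + 0.01857173×0.7576 = 0.051563
  M+8: 0.01857173×0.2424 = 0.004502
Scale to base peak (0.421631) = 100: 71.40 : 100.00 : 52.48 : 12.23 : 1.07

71.40 : 100.00 : 52.48 : 12.23 : 1.07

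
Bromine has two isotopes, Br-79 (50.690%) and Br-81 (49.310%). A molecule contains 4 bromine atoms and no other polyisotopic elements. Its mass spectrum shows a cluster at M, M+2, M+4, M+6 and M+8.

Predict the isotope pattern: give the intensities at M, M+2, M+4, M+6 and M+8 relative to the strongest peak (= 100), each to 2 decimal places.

17.61 : 68.53 : 100.00 : 64.85 : 15.77

Each Br atom is independently Br-79 (p = 0.50690) or Br-81 (q = 0.49310); the cluster is the binomial expansion (p + q)^4.
P(M) = 0.50690^4 = 0.066022
P(M+2) = 4 × 0.50690^3 × 0.49310^1 = 0.256899
P(M+4) = 6 × 0.50690^2 × 0.49310^2 = 0.374857
P(M+6) = 4 × 0.50690^1 × 0.49310^3 = 0.243101
P(M+8) = 0.49310^4 = 0.059121
The M+4 peak is largest (0.374857); scaling to 100 gives 17.61 : 68.53 : 100.00 : 64.85 : 15.77.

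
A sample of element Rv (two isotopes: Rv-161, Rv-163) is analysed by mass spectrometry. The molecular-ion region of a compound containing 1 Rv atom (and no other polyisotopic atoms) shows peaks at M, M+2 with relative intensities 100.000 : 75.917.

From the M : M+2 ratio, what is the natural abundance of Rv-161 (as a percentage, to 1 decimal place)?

Let p = fractional abundance of Rv-161. I(M+2)/I(M) = [C(1,1)·p^0·(1−p)] / p^1 = 1·(1−p)/p = 75.917/100.000 = 0.7592
(1−p)/p = 0.7592/1 = 0.7592  ⇒  p = 1/(1 + 0.7592) = 0.5684
Rv-161: 56.8%, Rv-163: 43.2%.

56.8%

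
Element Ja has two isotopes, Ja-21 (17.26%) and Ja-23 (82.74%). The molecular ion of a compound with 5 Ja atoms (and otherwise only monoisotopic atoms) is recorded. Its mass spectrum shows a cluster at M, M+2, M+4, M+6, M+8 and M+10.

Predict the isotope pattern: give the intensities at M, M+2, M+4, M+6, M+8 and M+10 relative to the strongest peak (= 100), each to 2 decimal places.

The 5 Ja atoms are independent, so intensities follow the terms of (0.1726 + 0.8274)^5.
P(M) = 0.1726^5 = 0.000153
P(M+2) = 5 × 0.1726^4 × 0.8274^1 = 0.003672
P(M+4) = 10 × 0.1726^3 × 0.8274^2 = 0.035201
P(M+6) = 10 × 0.1726^2 × 0.8274^3 = 0.168744
P(M+8) = 5 × 0.1726^1 × 0.8274^4 = 0.404457
P(M+10) = 0.8274^5 = 0.387773
The M+8 peak is largest (0.404457); scaling to 100 gives 0.04 : 0.91 : 8.70 : 41.72 : 100.00 : 95.87.

0.04 : 0.91 : 8.70 : 41.72 : 100.00 : 95.87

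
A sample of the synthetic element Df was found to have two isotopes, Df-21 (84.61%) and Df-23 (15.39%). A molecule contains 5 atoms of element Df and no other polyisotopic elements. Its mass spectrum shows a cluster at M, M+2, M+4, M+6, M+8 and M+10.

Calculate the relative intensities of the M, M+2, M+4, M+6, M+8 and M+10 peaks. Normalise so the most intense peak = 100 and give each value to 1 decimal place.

100.0 : 90.9 : 33.1 : 6.0 : 0.5 : 0.0

Expanding (0.8461 + 0.1539)^5:
P(M) = 0.8461^5 = 0.433619
P(M+2) = 5 × 0.8461^4 × 0.1539^1 = 0.394362
P(M+4) = 10 × 0.8461^3 × 0.1539^2 = 0.143464
P(M+6) = 10 × 0.8461^2 × 0.1539^3 = 0.026095
P(M+8) = 5 × 0.8461^1 × 0.1539^4 = 0.002373
P(M+10) = 0.1539^5 = 0.000086
The M peak is largest (0.433619); scaling to 100 gives 100.0 : 90.9 : 33.1 : 6.0 : 0.5 : 0.0.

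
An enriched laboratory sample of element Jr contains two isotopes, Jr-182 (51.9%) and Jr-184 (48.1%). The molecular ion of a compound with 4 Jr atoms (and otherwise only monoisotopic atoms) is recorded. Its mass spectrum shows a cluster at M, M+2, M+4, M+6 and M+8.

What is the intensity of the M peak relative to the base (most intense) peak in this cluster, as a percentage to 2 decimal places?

Term probabilities: M 0.0726, M+2 0.2690, M+4 0.3739, M+6 0.2310, M+8 0.0535. Base peak = M+4.
P(M+4) = C(4,2) × 0.519^2 × 0.481^2 = 6 × 0.269361 × 0.231361 = 0.373918 (base)
P(M) = C(4,0) × 0.519^4 × 0.481^0 = 1 × 0.07255535 × 1.0000 = 0.072555
Relative intensity = 0.072555 / 0.373918 × 100 = 19.40

19.40%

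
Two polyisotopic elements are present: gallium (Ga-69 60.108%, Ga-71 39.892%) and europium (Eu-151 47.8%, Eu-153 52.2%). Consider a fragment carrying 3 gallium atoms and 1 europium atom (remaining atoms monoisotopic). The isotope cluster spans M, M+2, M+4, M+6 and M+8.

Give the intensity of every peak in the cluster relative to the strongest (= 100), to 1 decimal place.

Gallium pattern (n=3): 0.2171685 : 0.432386 : 0.2869625 : 0.063483
Europium pattern (n=1): 0.4780 : 0.5220
Convolve the two distributions (both contribute in 2-u steps):
  M: 0.2171685×0.4780 = 0.103807
  M+2: 0.2171685×0.5220 + 0.432386×0.4780 = 0.320042
  M+4: 0.432386×0.5220 + 0.2869625×0.4780 = 0.362874
  M+6: 0.2869625×0.5220 + 0.063483×0.4780 = 0.180139
  M+8: 0.063483×0.5220 = 0.033138
Scale to base peak (0.362874) = 100: 28.6 : 88.2 : 100.0 : 49.6 : 9.1

28.6 : 88.2 : 100.0 : 49.6 : 9.1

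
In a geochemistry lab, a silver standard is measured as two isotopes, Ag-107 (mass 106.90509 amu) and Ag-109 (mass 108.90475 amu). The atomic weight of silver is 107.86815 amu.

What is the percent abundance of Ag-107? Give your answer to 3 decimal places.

With x = fraction of Ag-107 (so Ag-109 is 1 − x):
106.90509·x + 108.90475·(1 − x) = 107.86815
(106.90509 − 108.90475)·x = 107.86815 − 108.90475
x = -1.03660 / -1.99966 = 0.51839 → 51.839% Ag-107, 48.161% Ag-109.

51.839%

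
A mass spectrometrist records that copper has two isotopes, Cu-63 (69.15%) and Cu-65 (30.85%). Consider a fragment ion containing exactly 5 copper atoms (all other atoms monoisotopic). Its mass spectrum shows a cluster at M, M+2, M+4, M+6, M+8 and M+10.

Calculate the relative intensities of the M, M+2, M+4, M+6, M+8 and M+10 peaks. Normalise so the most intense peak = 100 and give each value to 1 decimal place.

44.8 : 100.0 : 89.2 : 39.8 : 8.9 : 0.8

Each Cu atom is independently Cu-63 (p = 0.6915) or Cu-65 (q = 0.3085); the cluster is the binomial expansion (p + q)^5.
P(M) = 0.6915^5 = 0.158111
P(M+2) = 5 × 0.6915^4 × 0.3085^1 = 0.352691
P(M+4) = 10 × 0.6915^3 × 0.3085^2 = 0.314693
P(M+6) = 10 × 0.6915^2 × 0.3085^3 = 0.140394
P(M+8) = 5 × 0.6915^1 × 0.3085^4 = 0.031317
P(M+10) = 0.3085^5 = 0.002794
The M+2 peak is largest (0.352691); scaling to 100 gives 44.8 : 100.0 : 89.2 : 39.8 : 8.9 : 0.8.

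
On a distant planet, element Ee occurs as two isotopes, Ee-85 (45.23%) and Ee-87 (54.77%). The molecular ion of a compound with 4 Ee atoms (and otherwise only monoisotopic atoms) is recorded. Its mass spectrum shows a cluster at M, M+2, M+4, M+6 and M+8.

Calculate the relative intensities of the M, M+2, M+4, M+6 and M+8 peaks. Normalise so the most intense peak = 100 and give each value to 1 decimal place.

The 4 Ee atoms are independent, so intensities follow the terms of (0.4523 + 0.5477)^4.
P(M) = 0.4523^4 = 0.041851
P(M+2) = 4 × 0.4523^3 × 0.5477^1 = 0.202713
P(M+4) = 6 × 0.4523^2 × 0.5477^2 = 0.368205
P(M+6) = 4 × 0.4523^1 × 0.5477^3 = 0.297245
P(M+8) = 0.5477^4 = 0.089985
The M+4 peak is largest (0.368205); scaling to 100 gives 11.4 : 55.1 : 100.0 : 80.7 : 24.4.

11.4 : 55.1 : 100.0 : 80.7 : 24.4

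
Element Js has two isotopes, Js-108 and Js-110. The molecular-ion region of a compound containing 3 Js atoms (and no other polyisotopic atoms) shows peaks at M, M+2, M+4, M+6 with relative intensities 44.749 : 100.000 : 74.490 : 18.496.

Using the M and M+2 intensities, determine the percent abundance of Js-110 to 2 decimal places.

Let p = fractional abundance of Js-108. I(M+2)/I(M) = [C(3,1)·p^2·(1−p)] / p^3 = 3·(1−p)/p = 100.000/44.749 = 2.2347
(1−p)/p = 2.2347/3 = 0.7449  ⇒  p = 1/(1 + 0.7449) = 0.5731
Js-108: 57.31%, Js-110: 42.69%.

42.69%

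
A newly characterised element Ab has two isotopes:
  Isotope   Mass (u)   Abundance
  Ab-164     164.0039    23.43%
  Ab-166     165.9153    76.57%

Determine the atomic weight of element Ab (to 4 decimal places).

165.4675 u

Ar = Σ fᵢ·mᵢ = 0.2343 × 164.0039 + 0.7657 × 165.9153
= 38.42611 + 127.04135 = 165.46746 u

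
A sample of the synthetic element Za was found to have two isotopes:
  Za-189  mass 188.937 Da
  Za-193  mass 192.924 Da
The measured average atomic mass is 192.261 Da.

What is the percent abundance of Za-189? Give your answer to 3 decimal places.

Let x be the fractional abundance of Za-189; then Za-193 has abundance 1 − x.
188.937·x + 192.924·(1 − x) = 192.261
(188.937 − 192.924)·x = 192.261 − 192.924
x = -0.663 / -3.987 = 0.16629 → 16.629% Za-189, 83.371% Za-193.

16.629%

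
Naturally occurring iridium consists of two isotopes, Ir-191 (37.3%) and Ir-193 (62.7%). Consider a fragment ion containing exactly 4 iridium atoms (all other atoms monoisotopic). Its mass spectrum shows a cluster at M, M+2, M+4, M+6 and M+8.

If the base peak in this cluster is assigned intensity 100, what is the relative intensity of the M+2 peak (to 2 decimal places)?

Binomial terms of (0.373 + 0.627)^4: M 0.0194, M+2 0.1302, M+4 0.3282, M+6 0.3678, M+8 0.1546 → M+6 is the base peak.
P(M+6) = C(4,3) × 0.373^1 × 0.627^3 = 4 × 0.3730 × 0.24649188 = 0.367766 (base)
P(M+2) = C(4,1) × 0.373^3 × 0.627^1 = 4 × 0.05189512 × 0.6270 = 0.130153
Relative intensity = 0.130153 / 0.367766 × 100 = 35.39

35.39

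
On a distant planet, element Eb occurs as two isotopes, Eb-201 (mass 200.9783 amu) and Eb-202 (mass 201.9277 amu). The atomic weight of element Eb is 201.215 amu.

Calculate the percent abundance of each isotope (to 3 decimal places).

Let x be the fractional abundance of Eb-201; then Eb-202 has abundance 1 − x.
200.9783·x + 201.9277·(1 − x) = 201.215
(200.9783 − 201.9277)·x = 201.215 − 201.9277
x = -0.7127 / -0.9494 = 0.75068 → 75.068% Eb-201, 24.932% Eb-202.

Eb-201: 75.068%, Eb-202: 24.932%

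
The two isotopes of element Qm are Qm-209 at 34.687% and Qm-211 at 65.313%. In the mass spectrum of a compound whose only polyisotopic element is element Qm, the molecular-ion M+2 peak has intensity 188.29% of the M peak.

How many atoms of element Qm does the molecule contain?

For n independent Qm atoms, I(M+2)/I(M) = n · (abundance Qm-211) / (abundance Qm-209) = n · 0.65313/0.34687.
n = 1.8829 × 0.34687/0.65313 = 1.00 ≈ 1

1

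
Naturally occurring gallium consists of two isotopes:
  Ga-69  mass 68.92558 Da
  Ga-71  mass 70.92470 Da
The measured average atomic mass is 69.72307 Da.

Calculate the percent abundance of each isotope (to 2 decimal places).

Writing the weighted mean with unknown fraction x of Ga-69:
68.92558·x + 70.92470·(1 − x) = 69.72307
(68.92558 − 70.92470)·x = 69.72307 − 70.92470
x = -1.20163 / -1.99912 = 0.60108 → 60.11% Ga-69, 39.89% Ga-71.

Ga-69: 60.11%, Ga-71: 39.89%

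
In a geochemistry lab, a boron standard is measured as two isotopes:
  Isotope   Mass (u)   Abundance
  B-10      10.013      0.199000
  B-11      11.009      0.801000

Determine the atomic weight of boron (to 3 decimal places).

The abundance-weighted mean is 0.199000 × 10.013 + 0.801000 × 11.009
= 1.9926 + 8.8182 = 10.8108 u

10.811 u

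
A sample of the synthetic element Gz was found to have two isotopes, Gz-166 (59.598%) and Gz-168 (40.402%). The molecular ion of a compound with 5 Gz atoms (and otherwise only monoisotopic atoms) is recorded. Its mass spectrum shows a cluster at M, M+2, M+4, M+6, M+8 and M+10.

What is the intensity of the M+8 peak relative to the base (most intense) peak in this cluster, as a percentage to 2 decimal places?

22.98%

(0.59598 + 0.40402)^5 gives M 0.0752, M+2 0.2549, M+4 0.3455, M+6 0.2342, M+8 0.0794, M+10 0.0108; the largest is M+4.
P(M+4) = C(5,2) × 0.59598^3 × 0.40402^2 = 10 × 0.21168742 × 0.16323216 = 0.345542 (base)
P(M+8) = C(5,4) × 0.59598^1 × 0.40402^4 = 5 × 0.59598 × 0.02664474 = 0.079399
Relative intensity = 0.079399 / 0.345542 × 100 = 22.98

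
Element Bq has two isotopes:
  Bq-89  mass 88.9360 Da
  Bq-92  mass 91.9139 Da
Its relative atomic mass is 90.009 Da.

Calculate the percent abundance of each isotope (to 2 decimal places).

Bq-89: 63.97%, Bq-92: 36.03%

With x = fraction of Bq-89 (so Bq-92 is 1 − x):
88.9360·x + 91.9139·(1 − x) = 90.009
(88.9360 − 91.9139)·x = 90.009 − 91.9139
x = -1.9049 / -2.9779 = 0.63968 → 63.97% Bq-89, 36.03% Bq-92.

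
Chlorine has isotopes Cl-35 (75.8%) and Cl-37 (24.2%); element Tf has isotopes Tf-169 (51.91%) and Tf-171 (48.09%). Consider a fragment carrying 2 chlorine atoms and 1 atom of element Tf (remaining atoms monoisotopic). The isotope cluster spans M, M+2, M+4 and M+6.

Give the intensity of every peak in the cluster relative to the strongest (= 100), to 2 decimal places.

63.90 : 100.00 : 44.31 : 6.03

Chlorine pattern (n=2): 0.574564 : 0.366872 : 0.058564
Element Tf pattern (n=1): 0.5191 : 0.4809
Convolve the two distributions (both contribute in 2-u steps):
  M: 0.574564×0.5191 = 0.298256
  M+2: 0.574564×0.4809 + 0.366872×0.5191 = 0.466751
  M+4: 0.366872×0.4809 + 0.058564×0.5191 = 0.206829
  M+6: 0.058564×0.4809 = 0.028163
Scale to base peak (0.466751) = 100: 63.90 : 100.00 : 44.31 : 6.03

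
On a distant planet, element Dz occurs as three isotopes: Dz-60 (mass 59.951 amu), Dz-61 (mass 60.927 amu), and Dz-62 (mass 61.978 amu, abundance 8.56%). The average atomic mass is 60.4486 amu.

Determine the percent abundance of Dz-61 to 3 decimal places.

The remaining 91.44% is split between Dz-60 (fraction x) and Dz-61 (fraction 0.9144 − x).
Substituting: 59.951x + 60.927(0.9144 − x) = 55.1432832
(59.951 − 60.927)x = -0.5683656  ⇒  x = 0.58234, y = 0.33206
Dz-60: 58.234%, Dz-61: 33.206%.

33.206%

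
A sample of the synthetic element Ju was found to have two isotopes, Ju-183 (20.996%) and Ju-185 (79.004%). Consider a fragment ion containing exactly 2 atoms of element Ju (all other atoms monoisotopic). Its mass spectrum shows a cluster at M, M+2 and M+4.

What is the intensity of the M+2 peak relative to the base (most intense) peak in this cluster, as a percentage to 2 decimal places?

53.15%

Term probabilities: M 0.0441, M+2 0.3318, M+4 0.6242. Base peak = M+4.
P(M+4) = C(2,2) × 0.20996^0 × 0.79004^2 = 1 × 1.0000 × 0.6241632 = 0.624163 (base)
P(M+2) = C(2,1) × 0.20996^1 × 0.79004^1 = 2 × 0.20996 × 0.79004 = 0.331754
Relative intensity = 0.331754 / 0.624163 × 100 = 53.15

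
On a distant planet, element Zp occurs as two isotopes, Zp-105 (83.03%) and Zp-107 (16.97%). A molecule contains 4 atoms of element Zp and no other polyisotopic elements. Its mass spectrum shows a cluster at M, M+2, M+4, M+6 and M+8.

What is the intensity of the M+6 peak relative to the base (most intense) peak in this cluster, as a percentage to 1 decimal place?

Binomial terms of (0.8303 + 0.1697)^4: M 0.4753, M+2 0.3886, M+4 0.1191, M+6 0.0162, M+8 0.0008 → M is the base peak.
P(M) = C(4,0) × 0.8303^4 × 0.1697^0 = 1 × 0.47526973 × 1.0000 = 0.475270 (base)
P(M+6) = C(4,3) × 0.8303^1 × 0.1697^3 = 4 × 0.8303 × 0.00488704 = 0.016231
Relative intensity = 0.016231 / 0.475270 × 100 = 3.4

3.4%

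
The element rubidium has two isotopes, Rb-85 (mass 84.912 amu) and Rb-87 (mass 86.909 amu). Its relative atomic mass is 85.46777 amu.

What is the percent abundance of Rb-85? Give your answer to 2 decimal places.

Let x be the fractional abundance of Rb-85; then Rb-87 has abundance 1 − x.
84.912·x + 86.909·(1 − x) = 85.46777
(84.912 − 86.909)·x = 85.46777 − 86.909
x = -1.44123 / -1.997 = 0.72170 → 72.17% Rb-85, 27.83% Rb-87.

72.17%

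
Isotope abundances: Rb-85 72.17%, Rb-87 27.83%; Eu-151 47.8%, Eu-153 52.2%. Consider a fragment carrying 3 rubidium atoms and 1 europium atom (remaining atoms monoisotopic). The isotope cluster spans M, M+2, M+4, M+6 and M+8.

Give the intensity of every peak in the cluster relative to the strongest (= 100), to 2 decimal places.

44.47 : 100.00 : 76.01 : 24.21 : 2.78

Rubidium pattern (n=3): 0.37589809 : 0.43485841 : 0.16768892 : 0.02155458
Europium pattern (n=1): 0.4780 : 0.5220
Convolve the two distributions (both contribute in 2-u steps):
  M: 0.37589809×0.4780 = 0.179679
  M+2: 0.37589809×0.5220 + 0.43485841×0.4780 = 0.404081
  M+4: 0.43485841×0.5220 + 0.16768892×0.4780 = 0.307151
  M+6: 0.16768892×0.5220 + 0.02155458×0.4780 = 0.097837
  M+8: 0.02155458×0.5220 = 0.011251
Scale to base peak (0.404081) = 100: 44.47 : 100.00 : 76.01 : 24.21 : 2.78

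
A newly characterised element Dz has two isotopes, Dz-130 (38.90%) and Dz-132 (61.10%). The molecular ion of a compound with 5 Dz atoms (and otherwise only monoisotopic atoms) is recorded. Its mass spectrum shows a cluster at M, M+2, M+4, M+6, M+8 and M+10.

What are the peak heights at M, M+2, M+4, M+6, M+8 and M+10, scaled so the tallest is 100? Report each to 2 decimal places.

Expanding (0.3890 + 0.6110)^5:
P(M) = 0.3890^5 = 0.008907
P(M+2) = 5 × 0.3890^4 × 0.6110^1 = 0.069954
P(M+4) = 10 × 0.3890^3 × 0.6110^2 = 0.219751
P(M+6) = 10 × 0.3890^2 × 0.6110^3 = 0.345162
P(M+8) = 5 × 0.3890^1 × 0.6110^4 = 0.271072
P(M+10) = 0.6110^5 = 0.085154
The M+6 peak is largest (0.345162); scaling to 100 gives 2.58 : 20.27 : 63.67 : 100.00 : 78.53 : 24.67.

2.58 : 20.27 : 63.67 : 100.00 : 78.53 : 24.67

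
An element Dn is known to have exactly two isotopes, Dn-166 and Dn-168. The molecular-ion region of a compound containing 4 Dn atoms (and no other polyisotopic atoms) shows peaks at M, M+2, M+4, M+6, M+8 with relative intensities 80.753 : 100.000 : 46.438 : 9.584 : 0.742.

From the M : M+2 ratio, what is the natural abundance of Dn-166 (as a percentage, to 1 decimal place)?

Let p = fractional abundance of Dn-166. I(M+2)/I(M) = [C(4,1)·p^3·(1−p)] / p^4 = 4·(1−p)/p = 100.000/80.753 = 1.2383
(1−p)/p = 1.2383/4 = 0.3096  ⇒  p = 1/(1 + 0.3096) = 0.7636
Dn-166: 76.4%, Dn-168: 23.6%.

76.4%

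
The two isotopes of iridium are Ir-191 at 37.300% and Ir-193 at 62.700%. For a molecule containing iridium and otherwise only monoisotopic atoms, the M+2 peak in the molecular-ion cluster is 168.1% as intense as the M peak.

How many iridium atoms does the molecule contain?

For n independent Ir atoms, I(M+2)/I(M) = n · (abundance Ir-193) / (abundance Ir-191) = n · 0.62700/0.37300.
n = 1.681 × 0.37300/0.62700 = 1.00 ≈ 1

1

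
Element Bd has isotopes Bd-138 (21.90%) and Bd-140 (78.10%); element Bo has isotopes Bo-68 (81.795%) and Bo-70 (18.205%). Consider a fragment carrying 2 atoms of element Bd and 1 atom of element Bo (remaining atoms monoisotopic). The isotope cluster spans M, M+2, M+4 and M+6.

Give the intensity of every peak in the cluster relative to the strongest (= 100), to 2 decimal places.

Element Bd pattern (n=2): 0.047961 : 0.342078 : 0.609961
Element Bo pattern (n=1): 0.81795 : 0.18205
Convolve the two distributions (both contribute in 2-u steps):
  M: 0.047961×0.81795 = 0.039230
  M+2: 0.047961×0.18205 + 0.342078×0.81795 = 0.288534
  M+4: 0.342078×0.18205 + 0.609961×0.81795 = 0.561193
  M+6: 0.609961×0.18205 = 0.111043
Scale to base peak (0.561193) = 100: 6.99 : 51.41 : 100.00 : 19.79

6.99 : 51.41 : 100.00 : 19.79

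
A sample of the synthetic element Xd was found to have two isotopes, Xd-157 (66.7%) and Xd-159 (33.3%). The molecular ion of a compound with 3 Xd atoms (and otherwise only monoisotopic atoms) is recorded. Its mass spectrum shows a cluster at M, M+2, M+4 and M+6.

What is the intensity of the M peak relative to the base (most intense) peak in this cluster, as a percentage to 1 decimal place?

66.8%

(0.667 + 0.333)^3 gives M 0.2967, M+2 0.4444, M+4 0.2219, M+6 0.0369; the largest is M+2.
P(M+2) = C(3,1) × 0.667^2 × 0.333^1 = 3 × 0.444889 × 0.3330 = 0.444444 (base)
P(M) = C(3,0) × 0.667^3 × 0.333^0 = 1 × 0.29674096 × 1.0000 = 0.296741
Relative intensity = 0.296741 / 0.444444 × 100 = 66.8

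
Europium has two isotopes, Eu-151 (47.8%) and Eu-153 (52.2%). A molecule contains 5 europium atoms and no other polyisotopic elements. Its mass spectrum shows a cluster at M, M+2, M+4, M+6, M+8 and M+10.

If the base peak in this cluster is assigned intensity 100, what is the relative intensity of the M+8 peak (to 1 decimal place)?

54.6

(0.478 + 0.522)^5 gives M 0.0250, M+2 0.1363, M+4 0.2976, M+6 0.3250, M+8 0.1775, M+10 0.0388; the largest is M+6.
P(M+6) = C(5,3) × 0.478^2 × 0.522^3 = 10 × 0.228484 × 0.14223665 = 0.324988 (base)
P(M+8) = C(5,4) × 0.478^1 × 0.522^4 = 5 × 0.4780 × 0.07424753 = 0.177452
Relative intensity = 0.177452 / 0.324988 × 100 = 54.6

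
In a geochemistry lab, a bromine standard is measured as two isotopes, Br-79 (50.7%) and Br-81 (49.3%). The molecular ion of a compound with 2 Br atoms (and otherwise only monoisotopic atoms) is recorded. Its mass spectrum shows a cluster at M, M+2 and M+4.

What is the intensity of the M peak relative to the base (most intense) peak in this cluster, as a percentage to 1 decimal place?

51.4%

(0.507 + 0.493)^2 gives M 0.2570, M+2 0.4999, M+4 0.2430; the largest is M+2.
P(M+2) = C(2,1) × 0.507^1 × 0.493^1 = 2 × 0.5070 × 0.4930 = 0.499902 (base)
P(M) = C(2,0) × 0.507^2 × 0.493^0 = 1 × 0.257049 × 1.0000 = 0.257049
Relative intensity = 0.257049 / 0.499902 × 100 = 51.4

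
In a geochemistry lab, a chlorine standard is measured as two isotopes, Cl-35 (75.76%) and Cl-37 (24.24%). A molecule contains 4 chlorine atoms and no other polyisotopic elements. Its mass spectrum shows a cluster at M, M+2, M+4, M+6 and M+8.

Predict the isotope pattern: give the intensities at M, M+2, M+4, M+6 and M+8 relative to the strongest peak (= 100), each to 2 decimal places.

Expanding (0.7576 + 0.2424)^4:
P(M) = 0.7576^4 = 0.329428
P(M+2) = 4 × 0.7576^3 × 0.2424^1 = 0.421612
P(M+4) = 6 × 0.7576^2 × 0.2424^2 = 0.202347
P(M+6) = 4 × 0.7576^1 × 0.2424^3 = 0.043162
P(M+8) = 0.2424^4 = 0.003452
The M+2 peak is largest (0.421612); scaling to 100 gives 78.14 : 100.00 : 47.99 : 10.24 : 0.82.

78.14 : 100.00 : 47.99 : 10.24 : 0.82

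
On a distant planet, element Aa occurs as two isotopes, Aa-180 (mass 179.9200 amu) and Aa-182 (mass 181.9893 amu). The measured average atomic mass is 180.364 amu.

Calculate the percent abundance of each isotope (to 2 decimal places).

Aa-180: 78.54%, Aa-182: 21.46%

Writing the weighted mean with unknown fraction x of Aa-180:
179.9200·x + 181.9893·(1 − x) = 180.364
(179.9200 − 181.9893)·x = 180.364 − 181.9893
x = -1.6253 / -2.0693 = 0.78543 → 78.54% Aa-180, 21.46% Aa-182.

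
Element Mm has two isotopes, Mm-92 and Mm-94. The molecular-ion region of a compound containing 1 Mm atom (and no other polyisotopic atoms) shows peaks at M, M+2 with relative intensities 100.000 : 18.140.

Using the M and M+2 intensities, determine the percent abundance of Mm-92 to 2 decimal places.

84.65%

Write p for the Mm-92 fraction. I(M+2)/I(M) = [C(1,1)·p^0·(1−p)] / p^1 = 1·(1−p)/p = 18.140/100.000 = 0.1814
(1−p)/p = 0.1814/1 = 0.1814  ⇒  p = 1/(1 + 0.1814) = 0.8465
Mm-92: 84.65%, Mm-94: 15.35%.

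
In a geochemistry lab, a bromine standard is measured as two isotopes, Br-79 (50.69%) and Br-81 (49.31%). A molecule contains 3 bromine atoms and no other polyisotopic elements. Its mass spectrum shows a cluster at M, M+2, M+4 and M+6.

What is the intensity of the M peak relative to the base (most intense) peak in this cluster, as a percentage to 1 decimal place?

Term probabilities: M 0.1302, M+2 0.3801, M+4 0.3698, M+6 0.1199. Base peak = M+2.
P(M+2) = C(3,1) × 0.5069^2 × 0.4931^1 = 3 × 0.25694761 × 0.4931 = 0.380103 (base)
P(M) = C(3,0) × 0.5069^3 × 0.4931^0 = 1 × 0.13024674 × 1.0000 = 0.130247
Relative intensity = 0.130247 / 0.380103 × 100 = 34.3

34.3%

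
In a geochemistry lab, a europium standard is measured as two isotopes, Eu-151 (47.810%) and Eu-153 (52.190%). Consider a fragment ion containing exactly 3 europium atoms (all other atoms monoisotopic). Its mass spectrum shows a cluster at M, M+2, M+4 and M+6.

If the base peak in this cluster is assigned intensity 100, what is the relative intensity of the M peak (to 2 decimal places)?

27.97

Term probabilities: M 0.1093, M+2 0.3579, M+4 0.3907, M+6 0.1422. Base peak = M+4.
P(M+4) = C(3,2) × 0.47810^1 × 0.52190^2 = 3 × 0.4781 × 0.27237961 = 0.390674 (base)
P(M) = C(3,0) × 0.47810^3 × 0.52190^0 = 1 × 0.10928391 × 1.0000 = 0.109284
Relative intensity = 0.109284 / 0.390674 × 100 = 27.97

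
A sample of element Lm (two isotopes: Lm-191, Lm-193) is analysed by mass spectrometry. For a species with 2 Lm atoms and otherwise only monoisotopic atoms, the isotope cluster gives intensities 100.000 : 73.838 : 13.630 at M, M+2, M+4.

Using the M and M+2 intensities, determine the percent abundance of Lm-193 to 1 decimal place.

If p is the fraction of Lm that is Lm-191, then I(M+2)/I(M) = [C(2,1)·p^1·(1−p)] / p^2 = 2·(1−p)/p = 73.838/100.000 = 0.7384
(1−p)/p = 0.7384/2 = 0.3692  ⇒  p = 1/(1 + 0.3692) = 0.7304
Lm-191: 73.0%, Lm-193: 27.0%.

27.0%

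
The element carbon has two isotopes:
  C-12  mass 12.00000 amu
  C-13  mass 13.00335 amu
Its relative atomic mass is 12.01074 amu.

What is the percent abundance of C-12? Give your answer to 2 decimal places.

Let x be the fractional abundance of C-12; then C-13 has abundance 1 − x.
12.00000·x + 13.00335·(1 − x) = 12.01074
(12.00000 − 13.00335)·x = 12.01074 − 13.00335
x = -0.99261 / -1.00335 = 0.98930 → 98.93% C-12, 1.07% C-13.

98.93%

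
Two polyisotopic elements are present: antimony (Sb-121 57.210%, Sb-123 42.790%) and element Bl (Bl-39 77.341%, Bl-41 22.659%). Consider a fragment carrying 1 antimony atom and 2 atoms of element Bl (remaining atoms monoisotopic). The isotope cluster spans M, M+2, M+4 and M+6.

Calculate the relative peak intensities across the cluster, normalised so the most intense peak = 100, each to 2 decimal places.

74.97 : 100.00 : 39.29 : 4.81

Antimony pattern (n=1): 0.5721 : 0.4279
Element Bl pattern (n=2): 0.59816303 : 0.35049394 : 0.05134303
Convolve the two distributions (both contribute in 2-u steps):
  M: 0.5721×0.59816303 = 0.342209
  M+2: 0.5721×0.35049394 + 0.4279×0.59816303 = 0.456472
  M+4: 0.5721×0.05134303 + 0.4279×0.35049394 = 0.179350
  M+6: 0.4279×0.05134303 = 0.021970
Scale to base peak (0.456472) = 100: 74.97 : 100.00 : 39.29 : 4.81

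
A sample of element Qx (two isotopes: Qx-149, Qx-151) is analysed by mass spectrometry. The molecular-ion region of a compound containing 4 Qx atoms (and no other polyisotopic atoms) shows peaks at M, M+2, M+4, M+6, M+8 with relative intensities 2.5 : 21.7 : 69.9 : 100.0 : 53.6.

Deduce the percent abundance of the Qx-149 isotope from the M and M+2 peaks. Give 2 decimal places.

31.55%

Write p for the Qx-149 fraction. I(M+2)/I(M) = [C(4,1)·p^3·(1−p)] / p^4 = 4·(1−p)/p = 21.7/2.5 = 8.6800
(1−p)/p = 8.6800/4 = 2.1700  ⇒  p = 1/(1 + 2.1700) = 0.3155
Qx-149: 31.55%, Qx-151: 68.45%.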